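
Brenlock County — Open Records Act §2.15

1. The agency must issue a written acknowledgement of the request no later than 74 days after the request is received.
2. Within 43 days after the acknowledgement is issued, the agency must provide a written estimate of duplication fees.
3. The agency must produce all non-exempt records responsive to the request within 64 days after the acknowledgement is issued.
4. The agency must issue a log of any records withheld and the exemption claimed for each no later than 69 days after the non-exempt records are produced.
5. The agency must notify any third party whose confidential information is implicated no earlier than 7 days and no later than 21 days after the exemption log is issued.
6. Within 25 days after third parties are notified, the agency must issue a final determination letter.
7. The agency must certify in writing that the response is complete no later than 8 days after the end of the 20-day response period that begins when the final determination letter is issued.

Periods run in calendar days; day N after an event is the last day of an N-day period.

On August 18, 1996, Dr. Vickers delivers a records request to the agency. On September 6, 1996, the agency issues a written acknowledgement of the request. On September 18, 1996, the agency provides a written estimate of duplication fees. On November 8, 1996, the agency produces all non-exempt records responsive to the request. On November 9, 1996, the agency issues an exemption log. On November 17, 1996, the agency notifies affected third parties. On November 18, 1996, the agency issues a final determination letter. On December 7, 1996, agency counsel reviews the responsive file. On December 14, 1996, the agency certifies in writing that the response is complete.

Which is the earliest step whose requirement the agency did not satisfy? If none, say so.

None — every step was satisfied

(1) due by August 18, 1996 + 74 days = October 31, 1996; done September 6, 1996 — timely.
(2) due by September 6, 1996 + 43 days = October 19, 1996; done September 18, 1996 — timely.
(3) due by September 6, 1996 + 64 days = November 9, 1996; done November 8, 1996 — timely.
(4) due by November 8, 1996 + 69 days = January 16, 1997; done November 9, 1996 — timely.
(5) the permitted window runs from November 9, 1996 + 7 = November 16, 1996 to November 9, 1996 + 21 = November 30, 1996; done November 17, 1996 — within the window.
(6) due by November 17, 1996 + 25 days = December 12, 1996; November 18, 1996 is within that limit.
(7) due by December 8, 1996 + 8 days = December 16, 1996; December 14, 1996 is within that limit.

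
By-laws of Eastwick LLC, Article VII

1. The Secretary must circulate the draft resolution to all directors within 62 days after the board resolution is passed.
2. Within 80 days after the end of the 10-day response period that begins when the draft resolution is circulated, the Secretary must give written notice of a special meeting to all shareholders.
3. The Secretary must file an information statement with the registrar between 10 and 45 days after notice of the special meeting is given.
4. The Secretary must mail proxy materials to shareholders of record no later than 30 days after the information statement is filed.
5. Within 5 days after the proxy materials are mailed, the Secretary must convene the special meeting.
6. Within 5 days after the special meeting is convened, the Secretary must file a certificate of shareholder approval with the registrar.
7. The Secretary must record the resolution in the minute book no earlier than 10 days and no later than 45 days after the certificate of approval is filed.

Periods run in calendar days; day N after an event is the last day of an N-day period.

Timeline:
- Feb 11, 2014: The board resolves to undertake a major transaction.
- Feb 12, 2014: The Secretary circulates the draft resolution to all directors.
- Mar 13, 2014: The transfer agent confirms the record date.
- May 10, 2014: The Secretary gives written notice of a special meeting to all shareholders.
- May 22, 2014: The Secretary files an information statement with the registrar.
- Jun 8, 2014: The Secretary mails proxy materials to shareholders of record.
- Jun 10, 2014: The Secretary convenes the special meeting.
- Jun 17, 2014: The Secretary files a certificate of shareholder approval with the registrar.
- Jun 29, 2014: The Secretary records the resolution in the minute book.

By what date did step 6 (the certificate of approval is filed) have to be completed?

Step 6 runs from Jun 10, 2014, when the special meeting is convened. 5 days after Jun 10, 2014 is Jun 15, 2014.

Jun 15, 2014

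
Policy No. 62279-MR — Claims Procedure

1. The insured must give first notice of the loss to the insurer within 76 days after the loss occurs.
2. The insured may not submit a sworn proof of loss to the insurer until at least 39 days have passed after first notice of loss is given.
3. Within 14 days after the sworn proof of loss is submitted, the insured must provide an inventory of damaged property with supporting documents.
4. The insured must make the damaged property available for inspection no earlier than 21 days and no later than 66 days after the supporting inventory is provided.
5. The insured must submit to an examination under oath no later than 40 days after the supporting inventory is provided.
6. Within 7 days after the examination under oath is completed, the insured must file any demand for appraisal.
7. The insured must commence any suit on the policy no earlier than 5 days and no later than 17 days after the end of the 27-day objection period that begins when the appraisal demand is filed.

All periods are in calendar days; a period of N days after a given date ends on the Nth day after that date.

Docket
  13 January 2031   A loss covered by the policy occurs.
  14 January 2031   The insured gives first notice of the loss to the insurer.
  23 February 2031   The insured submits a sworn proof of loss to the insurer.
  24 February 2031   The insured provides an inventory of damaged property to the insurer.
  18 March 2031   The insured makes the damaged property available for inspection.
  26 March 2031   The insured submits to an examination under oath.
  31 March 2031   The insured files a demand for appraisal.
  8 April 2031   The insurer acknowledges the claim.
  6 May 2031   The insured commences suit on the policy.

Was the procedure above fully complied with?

Yes

Step 1: 76 days after 13 January 2031 (when the loss occurs) is 30 March 2031; 14 January 2031 is within that limit.
Step 2: the earliest permitted date is 39 days after 14 January 2031 (when first notice of loss is given), i.e. 22 February 2031; 23 February 2031 is on or after that date.
Step 3: 14 days after 23 February 2031 (when the sworn proof of loss is submitted) is 9 March 2031; completed 24 February 2031, before the deadline.
Step 4: the window is 21–66 days after 24 February 2031 (when the supporting inventory is provided), so 17 March 2031 through 1 May 2031; done 18 March 2031 — within the window.
Step 5: 40 days after 24 February 2031 (when the supporting inventory is provided) is 5 April 2031; done 26 March 2031 — timely.
Step 6: 7 days after 26 March 2031 (when the examination under oath is completed) is 2 April 2031; completed 31 March 2031, before the deadline.
Step 7: the window is 5–17 days after 27 April 2031 (end of the 27-day objection period, which began when the appraisal demand is filed on 31 March 2031), so 2 May 2031 through 14 May 2031; 6 May 2031 falls inside that range.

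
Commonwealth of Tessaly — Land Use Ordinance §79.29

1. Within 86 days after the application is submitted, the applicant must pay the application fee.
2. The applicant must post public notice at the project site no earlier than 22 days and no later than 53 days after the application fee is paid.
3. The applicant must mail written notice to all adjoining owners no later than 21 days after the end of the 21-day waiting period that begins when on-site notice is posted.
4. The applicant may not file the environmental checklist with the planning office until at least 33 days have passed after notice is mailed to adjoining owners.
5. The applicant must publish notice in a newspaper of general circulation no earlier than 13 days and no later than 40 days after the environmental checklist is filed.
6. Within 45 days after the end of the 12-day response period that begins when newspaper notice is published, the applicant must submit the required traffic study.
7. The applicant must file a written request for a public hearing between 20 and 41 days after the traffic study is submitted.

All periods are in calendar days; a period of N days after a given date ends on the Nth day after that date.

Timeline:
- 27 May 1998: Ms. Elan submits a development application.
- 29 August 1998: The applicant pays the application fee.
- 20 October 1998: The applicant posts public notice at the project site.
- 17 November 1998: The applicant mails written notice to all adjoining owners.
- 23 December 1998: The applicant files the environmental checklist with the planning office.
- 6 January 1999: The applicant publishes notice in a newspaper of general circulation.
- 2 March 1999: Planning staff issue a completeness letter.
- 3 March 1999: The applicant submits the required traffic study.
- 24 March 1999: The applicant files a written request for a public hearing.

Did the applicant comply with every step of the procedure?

No

Step 1 — counting 86 days from 27 May 1998 (when the application is submitted) gives a deadline of 21 August 1998; not done until 29 August 1998, 8 days after the deadline.
No need to go further; step 1 was not satisfied.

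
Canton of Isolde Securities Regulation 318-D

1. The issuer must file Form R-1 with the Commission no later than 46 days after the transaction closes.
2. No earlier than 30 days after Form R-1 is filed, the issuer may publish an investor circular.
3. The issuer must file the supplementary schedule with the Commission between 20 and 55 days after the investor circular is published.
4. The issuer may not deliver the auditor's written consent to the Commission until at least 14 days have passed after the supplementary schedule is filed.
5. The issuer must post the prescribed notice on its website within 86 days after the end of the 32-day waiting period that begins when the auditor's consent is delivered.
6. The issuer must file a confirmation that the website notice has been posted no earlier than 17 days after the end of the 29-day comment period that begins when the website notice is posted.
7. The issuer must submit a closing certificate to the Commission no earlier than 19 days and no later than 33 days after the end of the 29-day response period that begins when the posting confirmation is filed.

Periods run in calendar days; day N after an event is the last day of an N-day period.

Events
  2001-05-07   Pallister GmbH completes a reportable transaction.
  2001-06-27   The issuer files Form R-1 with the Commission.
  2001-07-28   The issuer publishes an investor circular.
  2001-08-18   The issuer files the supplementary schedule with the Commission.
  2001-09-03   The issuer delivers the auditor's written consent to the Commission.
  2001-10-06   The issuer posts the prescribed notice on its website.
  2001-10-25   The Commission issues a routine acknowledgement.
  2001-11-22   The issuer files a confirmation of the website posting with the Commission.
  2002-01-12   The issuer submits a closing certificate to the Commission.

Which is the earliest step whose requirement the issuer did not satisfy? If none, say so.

Step 1

Step 1 — counting 46 days from 2001-05-07 (when the transaction closes) gives a deadline of 2001-06-22; not done until 2001-06-27, 5 days after the deadline.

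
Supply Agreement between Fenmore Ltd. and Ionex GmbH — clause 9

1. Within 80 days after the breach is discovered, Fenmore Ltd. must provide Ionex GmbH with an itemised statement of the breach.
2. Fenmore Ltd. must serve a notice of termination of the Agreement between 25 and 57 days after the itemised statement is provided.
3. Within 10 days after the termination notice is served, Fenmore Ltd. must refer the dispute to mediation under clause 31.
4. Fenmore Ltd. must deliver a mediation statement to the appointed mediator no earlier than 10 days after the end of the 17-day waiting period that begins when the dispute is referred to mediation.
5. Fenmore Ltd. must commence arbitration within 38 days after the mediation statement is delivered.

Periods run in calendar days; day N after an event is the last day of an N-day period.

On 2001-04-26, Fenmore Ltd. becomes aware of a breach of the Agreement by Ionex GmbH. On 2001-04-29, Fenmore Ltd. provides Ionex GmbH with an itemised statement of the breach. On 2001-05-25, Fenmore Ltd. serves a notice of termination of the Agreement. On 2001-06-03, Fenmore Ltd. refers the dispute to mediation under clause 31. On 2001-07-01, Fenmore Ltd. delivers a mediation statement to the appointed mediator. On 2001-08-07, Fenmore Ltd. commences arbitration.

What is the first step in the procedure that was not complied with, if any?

None — every step was satisfied

Step 1: 80 days after 2001-04-26 (when the breach is discovered) is 2001-07-15; 2001-04-29 is within that limit.
Step 2: the window is 25–57 days after 2001-04-29 (when the itemised statement is provided), so 2001-05-24 through 2001-06-25; done 2001-05-25 — within the window.
Step 3: 10 days after 2001-05-25 (when the termination notice is served) is 2001-06-04; done 2001-06-03 — timely.
Step 4: the earliest permitted date is 10 days after 2001-06-20 (end of the 17-day waiting period, which began when the dispute is referred to mediation on 2001-06-03), i.e. 2001-06-30; done 2001-07-01, after the minimum wait.
Step 5: 38 days after 2001-07-01 (when the mediation statement is delivered) is 2001-08-08; completed 2001-08-07, before the deadline.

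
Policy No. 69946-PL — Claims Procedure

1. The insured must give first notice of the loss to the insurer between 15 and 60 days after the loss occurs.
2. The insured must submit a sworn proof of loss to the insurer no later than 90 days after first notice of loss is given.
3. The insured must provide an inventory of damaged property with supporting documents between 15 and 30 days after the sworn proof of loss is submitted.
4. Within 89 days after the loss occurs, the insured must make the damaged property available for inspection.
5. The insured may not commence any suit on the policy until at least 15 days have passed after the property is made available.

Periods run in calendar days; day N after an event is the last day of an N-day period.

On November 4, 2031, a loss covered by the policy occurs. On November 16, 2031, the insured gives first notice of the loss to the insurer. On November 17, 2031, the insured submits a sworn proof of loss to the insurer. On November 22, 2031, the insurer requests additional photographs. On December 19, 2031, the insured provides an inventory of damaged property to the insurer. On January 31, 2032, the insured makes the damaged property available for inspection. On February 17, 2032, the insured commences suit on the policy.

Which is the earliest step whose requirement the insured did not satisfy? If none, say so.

Step 1 — 15 and 60 days from November 4, 2031 (when the loss occurs) are November 19, 2031 and January 3, 2032 respectively; November 16, 2031 is 3 days too early.
That is the first point of non-compliance.

Step 1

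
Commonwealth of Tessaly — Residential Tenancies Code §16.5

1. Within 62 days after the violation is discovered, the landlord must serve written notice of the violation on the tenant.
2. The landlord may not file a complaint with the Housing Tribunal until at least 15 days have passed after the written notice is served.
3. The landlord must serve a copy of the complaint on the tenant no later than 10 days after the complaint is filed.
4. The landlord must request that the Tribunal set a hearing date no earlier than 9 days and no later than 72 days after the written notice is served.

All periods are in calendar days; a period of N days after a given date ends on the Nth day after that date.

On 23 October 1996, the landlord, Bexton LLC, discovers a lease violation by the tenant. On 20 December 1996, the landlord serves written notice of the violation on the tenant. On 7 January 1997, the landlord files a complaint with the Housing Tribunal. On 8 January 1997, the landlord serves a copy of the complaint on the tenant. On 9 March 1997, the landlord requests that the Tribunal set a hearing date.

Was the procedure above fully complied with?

(1) due by 23 October 1996 + 62 days = 24 December 1996; done 20 December 1996 — timely.
(2) permitted from 20 December 1996 + 15 days = 4 January 1997 onward; 7 January 1997 is on or after that date.
(3) due by 7 January 1997 + 10 days = 17 January 1997; done 8 January 1997 — timely.
(4) the permitted window runs from 20 December 1996 + 9 = 29 December 1996 to 20 December 1996 + 72 = 2 March 1997; 9 March 1997 is 7 days past the end of the window.
No need to go further; step 4 was not satisfied.

No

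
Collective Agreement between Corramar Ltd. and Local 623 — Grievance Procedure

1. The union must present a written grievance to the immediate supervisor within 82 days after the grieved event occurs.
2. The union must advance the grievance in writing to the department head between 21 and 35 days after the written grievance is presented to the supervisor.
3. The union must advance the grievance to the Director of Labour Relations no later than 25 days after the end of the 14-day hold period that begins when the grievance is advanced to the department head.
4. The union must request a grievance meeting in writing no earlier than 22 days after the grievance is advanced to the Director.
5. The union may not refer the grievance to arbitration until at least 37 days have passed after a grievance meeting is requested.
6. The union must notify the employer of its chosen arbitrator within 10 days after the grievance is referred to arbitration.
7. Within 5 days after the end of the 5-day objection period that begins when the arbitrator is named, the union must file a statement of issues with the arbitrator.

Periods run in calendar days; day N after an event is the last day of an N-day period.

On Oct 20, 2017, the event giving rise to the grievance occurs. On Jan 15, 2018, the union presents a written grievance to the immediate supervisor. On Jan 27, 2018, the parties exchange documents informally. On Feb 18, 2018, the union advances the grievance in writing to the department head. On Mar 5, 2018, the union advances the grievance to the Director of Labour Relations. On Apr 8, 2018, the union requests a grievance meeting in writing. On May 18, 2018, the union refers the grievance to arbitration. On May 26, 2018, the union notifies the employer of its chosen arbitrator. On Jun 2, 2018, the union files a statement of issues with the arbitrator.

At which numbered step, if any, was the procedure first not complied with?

Step 1

Step 1: 82 days after Oct 20, 2017 (when the grieved event occurs) is Jan 10, 2018; not done until Jan 15, 2018, 5 days after the deadline.
Later steps need not be reached.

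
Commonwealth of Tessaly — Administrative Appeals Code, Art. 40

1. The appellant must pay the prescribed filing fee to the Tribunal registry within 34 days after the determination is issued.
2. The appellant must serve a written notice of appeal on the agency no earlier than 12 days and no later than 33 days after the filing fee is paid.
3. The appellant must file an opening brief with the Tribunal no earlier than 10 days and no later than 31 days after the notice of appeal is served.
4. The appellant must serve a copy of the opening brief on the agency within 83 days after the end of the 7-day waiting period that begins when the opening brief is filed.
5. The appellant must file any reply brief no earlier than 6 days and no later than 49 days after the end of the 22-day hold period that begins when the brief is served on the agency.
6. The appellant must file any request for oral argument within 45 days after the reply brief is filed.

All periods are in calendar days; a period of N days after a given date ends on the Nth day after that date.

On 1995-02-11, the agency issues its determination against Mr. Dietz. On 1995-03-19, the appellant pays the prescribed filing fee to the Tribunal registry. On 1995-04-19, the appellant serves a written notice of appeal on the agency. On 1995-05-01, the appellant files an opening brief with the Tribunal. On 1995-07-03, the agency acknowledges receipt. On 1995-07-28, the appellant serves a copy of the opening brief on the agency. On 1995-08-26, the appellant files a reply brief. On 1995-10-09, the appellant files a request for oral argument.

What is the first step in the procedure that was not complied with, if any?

Step 1

Step 1 — counting 34 days from 1995-02-11 (when the determination is issued) gives a deadline of 1995-03-17; 1995-03-19 misses that deadline by 2 days.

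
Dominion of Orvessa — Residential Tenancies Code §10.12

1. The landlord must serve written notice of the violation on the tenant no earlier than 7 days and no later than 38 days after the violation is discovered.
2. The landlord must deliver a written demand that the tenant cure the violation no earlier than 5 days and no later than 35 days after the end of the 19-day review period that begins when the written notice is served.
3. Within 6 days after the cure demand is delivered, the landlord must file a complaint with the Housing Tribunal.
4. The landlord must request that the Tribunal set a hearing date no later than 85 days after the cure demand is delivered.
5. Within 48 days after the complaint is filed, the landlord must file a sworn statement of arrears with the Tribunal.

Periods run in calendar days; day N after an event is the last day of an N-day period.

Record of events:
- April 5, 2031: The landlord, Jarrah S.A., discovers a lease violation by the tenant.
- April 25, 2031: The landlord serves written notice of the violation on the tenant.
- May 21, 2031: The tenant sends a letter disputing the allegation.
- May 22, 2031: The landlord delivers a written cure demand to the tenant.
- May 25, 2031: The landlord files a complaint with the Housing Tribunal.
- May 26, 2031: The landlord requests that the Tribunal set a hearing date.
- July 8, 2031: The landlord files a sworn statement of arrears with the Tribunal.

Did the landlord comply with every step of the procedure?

Step 1 — 7 and 38 days from April 5, 2031 (when the violation is discovered) are April 12, 2031 and May 13, 2031 respectively; done April 25, 2031 — within the window.
Step 2 — 5 and 35 days from May 14, 2031 (end of the 19-day review period, which began when the written notice is served on April 25, 2031) are May 19, 2031 and June 18, 2031 respectively; done May 22, 2031, which is between those dates.
Step 3 — counting 6 days from May 22, 2031 (when the cure demand is delivered) gives a deadline of May 28, 2031; completed May 25, 2031, before the deadline.
Step 4 — counting 85 days from May 22, 2031 (when the cure demand is delivered) gives a deadline of August 15, 2031; completed May 26, 2031, before the deadline.
Step 5 — counting 48 days from May 25, 2031 (when the complaint is filed) gives a deadline of July 12, 2031; done July 8, 2031 — timely.

Yes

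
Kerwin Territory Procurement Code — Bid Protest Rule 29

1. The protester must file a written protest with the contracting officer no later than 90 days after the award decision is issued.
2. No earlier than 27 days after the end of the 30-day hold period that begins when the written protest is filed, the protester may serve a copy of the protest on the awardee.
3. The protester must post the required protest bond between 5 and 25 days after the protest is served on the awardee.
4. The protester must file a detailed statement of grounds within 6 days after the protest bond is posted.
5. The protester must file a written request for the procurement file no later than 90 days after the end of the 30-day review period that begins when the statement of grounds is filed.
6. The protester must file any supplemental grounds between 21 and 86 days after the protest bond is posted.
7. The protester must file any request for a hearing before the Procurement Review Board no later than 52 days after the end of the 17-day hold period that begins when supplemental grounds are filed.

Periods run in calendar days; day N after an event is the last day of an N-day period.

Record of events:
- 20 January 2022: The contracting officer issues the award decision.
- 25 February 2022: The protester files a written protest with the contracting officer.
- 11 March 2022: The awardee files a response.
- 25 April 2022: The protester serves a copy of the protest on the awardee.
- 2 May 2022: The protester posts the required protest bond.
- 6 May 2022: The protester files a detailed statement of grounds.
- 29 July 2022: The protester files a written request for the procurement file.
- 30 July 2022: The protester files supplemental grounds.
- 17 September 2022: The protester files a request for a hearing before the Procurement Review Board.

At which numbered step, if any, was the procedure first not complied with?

Step 1: 90 days after 20 January 2022 (when the award decision is issued) is 20 April 2022; 25 February 2022 is within that limit.
Step 2: the earliest permitted date is 27 days after 27 March 2022 (end of the 30-day hold period, which began when the written protest is filed on 25 February 2022), i.e. 23 April 2022; 25 April 2022 is on or after that date.
Step 3: the window is 5–25 days after 25 April 2022 (when the protest is served on the awardee), so 30 April 2022 through 20 May 2022; 2 May 2022 falls inside that range.
Step 4: 6 days after 2 May 2022 (when the protest bond is posted) is 8 May 2022; done 6 May 2022 — timely.
Step 5: 90 days after 5 June 2022 (end of the 30-day review period, which began when the statement of grounds is filed on 6 May 2022) is 3 September 2022; 29 July 2022 is within that limit.
Step 6: the window is 21–86 days after 2 May 2022 (when the protest bond is posted), so 23 May 2022 through 27 July 2022; 30 July 2022 is 3 days past the end of the window.

Step 6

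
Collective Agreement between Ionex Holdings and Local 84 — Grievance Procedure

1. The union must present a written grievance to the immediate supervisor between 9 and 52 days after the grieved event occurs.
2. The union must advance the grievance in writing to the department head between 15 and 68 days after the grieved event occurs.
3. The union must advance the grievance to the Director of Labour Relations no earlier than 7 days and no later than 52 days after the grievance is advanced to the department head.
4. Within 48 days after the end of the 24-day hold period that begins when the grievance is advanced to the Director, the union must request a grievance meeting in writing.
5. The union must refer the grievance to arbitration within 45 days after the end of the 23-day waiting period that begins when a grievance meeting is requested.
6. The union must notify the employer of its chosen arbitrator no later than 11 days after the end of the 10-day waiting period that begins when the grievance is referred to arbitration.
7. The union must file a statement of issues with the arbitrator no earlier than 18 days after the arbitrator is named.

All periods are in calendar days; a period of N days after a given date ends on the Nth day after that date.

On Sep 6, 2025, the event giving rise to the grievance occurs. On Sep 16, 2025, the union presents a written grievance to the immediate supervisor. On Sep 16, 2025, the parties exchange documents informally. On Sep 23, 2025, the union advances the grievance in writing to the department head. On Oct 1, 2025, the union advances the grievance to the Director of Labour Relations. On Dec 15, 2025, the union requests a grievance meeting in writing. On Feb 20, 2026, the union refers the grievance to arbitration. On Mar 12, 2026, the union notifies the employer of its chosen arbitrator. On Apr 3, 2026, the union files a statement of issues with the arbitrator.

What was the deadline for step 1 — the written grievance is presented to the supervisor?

Oct 28, 2025

Step 1 runs from Sep 6, 2025, when the grieved event occurs. The window is 9–52 days after Sep 6, 2025; it closes on Oct 28, 2025.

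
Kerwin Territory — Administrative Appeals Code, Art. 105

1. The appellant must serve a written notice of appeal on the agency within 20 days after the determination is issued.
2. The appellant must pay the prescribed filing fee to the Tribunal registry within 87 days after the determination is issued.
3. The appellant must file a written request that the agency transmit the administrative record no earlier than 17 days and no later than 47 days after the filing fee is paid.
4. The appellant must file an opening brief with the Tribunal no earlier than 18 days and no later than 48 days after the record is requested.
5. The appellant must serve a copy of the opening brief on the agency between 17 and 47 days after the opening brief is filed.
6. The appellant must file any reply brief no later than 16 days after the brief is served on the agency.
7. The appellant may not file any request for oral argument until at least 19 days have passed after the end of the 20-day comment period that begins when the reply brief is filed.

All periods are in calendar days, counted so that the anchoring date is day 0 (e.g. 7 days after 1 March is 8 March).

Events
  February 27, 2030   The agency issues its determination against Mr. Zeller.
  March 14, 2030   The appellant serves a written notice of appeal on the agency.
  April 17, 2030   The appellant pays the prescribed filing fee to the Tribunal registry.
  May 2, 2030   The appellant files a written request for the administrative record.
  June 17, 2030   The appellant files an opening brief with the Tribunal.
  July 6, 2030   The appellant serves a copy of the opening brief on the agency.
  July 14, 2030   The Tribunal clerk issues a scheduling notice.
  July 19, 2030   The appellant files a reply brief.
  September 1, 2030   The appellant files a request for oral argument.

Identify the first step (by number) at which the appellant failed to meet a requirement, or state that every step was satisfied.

Step 3

(1) due by February 27, 2030 + 20 days = March 19, 2030; March 14, 2030 is within that limit.
(2) due by February 27, 2030 + 87 days = May 25, 2030; done April 17, 2030 — timely.
(3) the permitted window runs from April 17, 2030 + 17 = May 4, 2030 to April 17, 2030 + 47 = June 3, 2030; done May 2, 2030 — 2 days before the window opened.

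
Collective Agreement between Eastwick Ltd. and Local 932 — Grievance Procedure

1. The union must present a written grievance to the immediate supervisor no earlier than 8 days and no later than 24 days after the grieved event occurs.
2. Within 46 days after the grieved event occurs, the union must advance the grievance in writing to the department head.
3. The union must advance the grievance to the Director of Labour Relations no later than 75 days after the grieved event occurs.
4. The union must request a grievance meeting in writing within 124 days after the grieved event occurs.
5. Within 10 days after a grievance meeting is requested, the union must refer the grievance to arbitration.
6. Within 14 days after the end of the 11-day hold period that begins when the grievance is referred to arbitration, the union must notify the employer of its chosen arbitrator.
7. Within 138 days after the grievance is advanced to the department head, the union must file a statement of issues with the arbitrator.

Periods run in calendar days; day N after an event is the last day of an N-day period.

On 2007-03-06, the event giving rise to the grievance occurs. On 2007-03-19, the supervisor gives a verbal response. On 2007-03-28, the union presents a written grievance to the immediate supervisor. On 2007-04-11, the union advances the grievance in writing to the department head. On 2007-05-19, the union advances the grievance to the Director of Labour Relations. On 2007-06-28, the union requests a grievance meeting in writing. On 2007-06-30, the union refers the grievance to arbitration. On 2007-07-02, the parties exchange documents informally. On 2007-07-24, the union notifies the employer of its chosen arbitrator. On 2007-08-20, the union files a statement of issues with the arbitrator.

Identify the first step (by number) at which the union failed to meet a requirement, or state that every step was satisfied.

None — every step was satisfied

(1) the permitted window runs from 2007-03-06 + 8 = 2007-03-14 to 2007-03-06 + 24 = 2007-03-30; done 2007-03-28 — within the window.
(2) due by 2007-03-06 + 46 days = 2007-04-21; completed 2007-04-11, before the deadline.
(3) due by 2007-03-06 + 75 days = 2007-05-20; completed 2007-05-19, before the deadline.
(4) due by 2007-03-06 + 124 days = 2007-07-08; 2007-06-28 is within that limit.
(5) due by 2007-06-28 + 10 days = 2007-07-08; completed 2007-06-30, before the deadline.
(6) due by 2007-07-11 + 14 days = 2007-07-25; 2007-07-24 is within that limit.
(7) due by 2007-04-11 + 138 days = 2007-08-27; 2007-08-20 is within that limit.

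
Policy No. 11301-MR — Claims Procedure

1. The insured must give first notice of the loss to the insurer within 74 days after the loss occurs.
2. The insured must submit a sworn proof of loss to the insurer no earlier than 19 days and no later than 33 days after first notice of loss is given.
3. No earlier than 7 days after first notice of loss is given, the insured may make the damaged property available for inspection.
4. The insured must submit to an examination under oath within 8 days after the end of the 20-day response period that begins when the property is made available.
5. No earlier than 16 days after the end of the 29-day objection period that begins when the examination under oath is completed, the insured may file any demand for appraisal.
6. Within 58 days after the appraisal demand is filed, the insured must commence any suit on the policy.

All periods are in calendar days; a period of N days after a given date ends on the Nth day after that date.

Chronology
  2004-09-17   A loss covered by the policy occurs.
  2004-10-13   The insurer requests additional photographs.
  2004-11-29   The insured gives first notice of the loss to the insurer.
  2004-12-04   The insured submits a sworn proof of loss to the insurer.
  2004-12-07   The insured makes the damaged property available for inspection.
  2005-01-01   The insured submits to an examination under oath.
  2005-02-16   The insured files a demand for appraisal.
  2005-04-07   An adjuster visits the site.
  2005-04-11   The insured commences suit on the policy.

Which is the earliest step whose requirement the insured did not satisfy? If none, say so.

Step 1: 74 days after 2004-09-17 (when the loss occurs) is 2004-11-30; 2004-11-29 is within that limit.
Step 2: the window is 19–33 days after 2004-11-29 (when first notice of loss is given), so 2004-12-18 through 2005-01-01; done 2004-12-04 — 14 days before the window opened.

Step 2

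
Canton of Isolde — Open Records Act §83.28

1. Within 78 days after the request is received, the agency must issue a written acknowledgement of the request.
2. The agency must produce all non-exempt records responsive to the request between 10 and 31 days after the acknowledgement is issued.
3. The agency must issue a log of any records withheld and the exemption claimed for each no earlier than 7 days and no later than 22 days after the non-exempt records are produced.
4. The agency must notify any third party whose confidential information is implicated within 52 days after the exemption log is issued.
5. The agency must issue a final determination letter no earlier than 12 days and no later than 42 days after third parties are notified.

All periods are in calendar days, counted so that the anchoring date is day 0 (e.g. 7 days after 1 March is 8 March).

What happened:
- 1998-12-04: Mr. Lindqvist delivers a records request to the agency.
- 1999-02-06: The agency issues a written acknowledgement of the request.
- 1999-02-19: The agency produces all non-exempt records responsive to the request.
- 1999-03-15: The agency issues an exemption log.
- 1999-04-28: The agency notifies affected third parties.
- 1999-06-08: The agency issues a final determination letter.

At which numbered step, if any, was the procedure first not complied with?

Step 1 — counting 78 days from 1998-12-04 (when the request is received) gives a deadline of 1999-02-20; completed 1999-02-06, before the deadline.
Step 2 — 10 and 31 days from 1999-02-06 (when the acknowledgement is issued) are 1999-02-16 and 1999-03-09 respectively; 1999-02-19 falls inside that range.
Step 3 — 7 and 22 days from 1999-02-19 (when the non-exempt records are produced) are 1999-02-26 and 1999-03-13 respectively; done 1999-03-15 — 2 days after the window closed.
That is the first point of non-compliance.

Step 3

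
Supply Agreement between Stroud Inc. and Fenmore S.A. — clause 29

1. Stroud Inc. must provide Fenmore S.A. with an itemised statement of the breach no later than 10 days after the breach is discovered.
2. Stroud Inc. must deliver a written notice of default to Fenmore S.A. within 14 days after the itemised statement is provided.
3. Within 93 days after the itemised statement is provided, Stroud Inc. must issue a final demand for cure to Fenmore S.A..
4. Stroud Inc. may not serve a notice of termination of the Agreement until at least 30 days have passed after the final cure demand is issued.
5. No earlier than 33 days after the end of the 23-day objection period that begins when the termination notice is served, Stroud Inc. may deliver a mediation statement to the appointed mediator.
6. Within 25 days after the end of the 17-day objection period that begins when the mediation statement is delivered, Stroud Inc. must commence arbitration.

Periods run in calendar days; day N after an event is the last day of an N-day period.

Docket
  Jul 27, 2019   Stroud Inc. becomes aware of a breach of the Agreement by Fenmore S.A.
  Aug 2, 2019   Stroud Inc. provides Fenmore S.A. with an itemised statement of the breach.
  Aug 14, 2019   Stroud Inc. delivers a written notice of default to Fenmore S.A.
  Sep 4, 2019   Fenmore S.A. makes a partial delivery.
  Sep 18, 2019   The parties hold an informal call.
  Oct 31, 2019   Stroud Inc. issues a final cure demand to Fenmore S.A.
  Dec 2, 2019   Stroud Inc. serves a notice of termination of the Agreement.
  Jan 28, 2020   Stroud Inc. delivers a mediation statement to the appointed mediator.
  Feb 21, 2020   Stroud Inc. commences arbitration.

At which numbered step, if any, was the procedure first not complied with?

None — every step was satisfied

Step 1 — counting 10 days from Jul 27, 2019 (when the breach is discovered) gives a deadline of Aug 6, 2019; Aug 2, 2019 is within that limit.
Step 2 — counting 14 days from Aug 2, 2019 (when the itemised statement is provided) gives a deadline of Aug 16, 2019; Aug 14, 2019 is within that limit.
Step 3 — counting 93 days from Aug 2, 2019 (when the itemised statement is provided) gives a deadline of Nov 3, 2019; done Oct 31, 2019 — timely.
Step 4 — must wait 30 days from Oct 31, 2019 (when the final cure demand is issued), so not before Nov 30, 2019; done Dec 2, 2019, after the minimum wait.
Step 5 — must wait 33 days from Dec 25, 2019 (end of the 23-day objection period, which began when the termination notice is served on Dec 2, 2019), so not before Jan 27, 2020; Jan 28, 2020 is on or after that date.
Step 6 — counting 25 days from Feb 14, 2020 (end of the 17-day objection period, which began when the mediation statement is delivered on Jan 28, 2020) gives a deadline of Mar 10, 2020; done Feb 21, 2020 — timely.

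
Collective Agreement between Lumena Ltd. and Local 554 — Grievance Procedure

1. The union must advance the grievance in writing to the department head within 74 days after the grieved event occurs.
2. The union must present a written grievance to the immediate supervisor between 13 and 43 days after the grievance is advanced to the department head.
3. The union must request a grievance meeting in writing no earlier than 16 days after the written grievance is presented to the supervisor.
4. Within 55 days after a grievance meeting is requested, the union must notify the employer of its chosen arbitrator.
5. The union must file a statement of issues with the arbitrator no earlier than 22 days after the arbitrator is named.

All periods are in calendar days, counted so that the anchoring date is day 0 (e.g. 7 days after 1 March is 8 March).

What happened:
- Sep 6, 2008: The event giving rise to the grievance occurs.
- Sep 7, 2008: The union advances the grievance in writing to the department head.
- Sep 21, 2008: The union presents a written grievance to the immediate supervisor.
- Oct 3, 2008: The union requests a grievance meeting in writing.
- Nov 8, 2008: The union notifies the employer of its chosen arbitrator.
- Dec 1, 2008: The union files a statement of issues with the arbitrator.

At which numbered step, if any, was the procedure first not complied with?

(1) due by Sep 6, 2008 + 74 days = Nov 19, 2008; completed Sep 7, 2008, before the deadline.
(2) the permitted window runs from Sep 7, 2008 + 13 = Sep 20, 2008 to Sep 7, 2008 + 43 = Oct 20, 2008; Sep 21, 2008 falls inside that range.
(3) permitted from Sep 21, 2008 + 16 days = Oct 7, 2008 onward; Oct 3, 2008 is 4 days before the earliest permitted date.

Step 3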